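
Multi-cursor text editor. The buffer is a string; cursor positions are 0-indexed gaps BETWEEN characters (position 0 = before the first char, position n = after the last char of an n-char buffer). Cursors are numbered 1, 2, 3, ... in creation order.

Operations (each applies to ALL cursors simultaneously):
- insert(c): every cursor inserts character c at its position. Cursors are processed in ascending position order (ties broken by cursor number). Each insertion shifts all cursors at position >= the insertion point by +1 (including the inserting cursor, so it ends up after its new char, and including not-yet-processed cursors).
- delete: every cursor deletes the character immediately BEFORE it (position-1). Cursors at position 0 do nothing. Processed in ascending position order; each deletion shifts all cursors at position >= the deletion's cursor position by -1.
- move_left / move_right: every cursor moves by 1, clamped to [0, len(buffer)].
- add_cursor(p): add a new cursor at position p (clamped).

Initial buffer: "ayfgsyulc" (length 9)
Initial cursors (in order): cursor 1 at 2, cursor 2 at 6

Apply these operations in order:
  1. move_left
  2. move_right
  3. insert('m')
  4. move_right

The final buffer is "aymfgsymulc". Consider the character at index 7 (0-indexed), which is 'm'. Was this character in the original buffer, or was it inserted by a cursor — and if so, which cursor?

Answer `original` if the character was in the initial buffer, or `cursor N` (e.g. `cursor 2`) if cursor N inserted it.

Answer: cursor 2

Derivation:
After op 1 (move_left): buffer="ayfgsyulc" (len 9), cursors c1@1 c2@5, authorship .........
After op 2 (move_right): buffer="ayfgsyulc" (len 9), cursors c1@2 c2@6, authorship .........
After op 3 (insert('m')): buffer="aymfgsymulc" (len 11), cursors c1@3 c2@8, authorship ..1....2...
After op 4 (move_right): buffer="aymfgsymulc" (len 11), cursors c1@4 c2@9, authorship ..1....2...
Authorship (.=original, N=cursor N): . . 1 . . . . 2 . . .
Index 7: author = 2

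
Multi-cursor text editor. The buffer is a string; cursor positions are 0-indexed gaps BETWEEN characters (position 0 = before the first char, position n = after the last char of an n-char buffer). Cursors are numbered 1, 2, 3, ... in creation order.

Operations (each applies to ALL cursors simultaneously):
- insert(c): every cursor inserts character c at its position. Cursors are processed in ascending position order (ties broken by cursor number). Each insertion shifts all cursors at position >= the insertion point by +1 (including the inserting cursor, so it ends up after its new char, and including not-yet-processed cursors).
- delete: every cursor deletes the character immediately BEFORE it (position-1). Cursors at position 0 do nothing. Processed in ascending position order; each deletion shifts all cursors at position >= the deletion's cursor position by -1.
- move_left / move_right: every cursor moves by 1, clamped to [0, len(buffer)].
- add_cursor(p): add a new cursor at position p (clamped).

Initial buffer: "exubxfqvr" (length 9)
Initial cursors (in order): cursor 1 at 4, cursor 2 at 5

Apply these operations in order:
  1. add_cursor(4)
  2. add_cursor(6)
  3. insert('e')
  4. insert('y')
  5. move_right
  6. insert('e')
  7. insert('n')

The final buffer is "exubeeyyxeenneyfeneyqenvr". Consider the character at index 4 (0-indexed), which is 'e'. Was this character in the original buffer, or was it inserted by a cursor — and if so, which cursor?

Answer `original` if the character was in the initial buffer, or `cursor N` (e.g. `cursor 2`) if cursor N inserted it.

After op 1 (add_cursor(4)): buffer="exubxfqvr" (len 9), cursors c1@4 c3@4 c2@5, authorship .........
After op 2 (add_cursor(6)): buffer="exubxfqvr" (len 9), cursors c1@4 c3@4 c2@5 c4@6, authorship .........
After op 3 (insert('e')): buffer="exubeexefeqvr" (len 13), cursors c1@6 c3@6 c2@8 c4@10, authorship ....13.2.4...
After op 4 (insert('y')): buffer="exubeeyyxeyfeyqvr" (len 17), cursors c1@8 c3@8 c2@11 c4@14, authorship ....1313.22.44...
After op 5 (move_right): buffer="exubeeyyxeyfeyqvr" (len 17), cursors c1@9 c3@9 c2@12 c4@15, authorship ....1313.22.44...
After op 6 (insert('e')): buffer="exubeeyyxeeeyfeeyqevr" (len 21), cursors c1@11 c3@11 c2@15 c4@19, authorship ....1313.1322.244.4..
After op 7 (insert('n')): buffer="exubeeyyxeenneyfeneyqenvr" (len 25), cursors c1@13 c3@13 c2@18 c4@23, authorship ....1313.131322.2244.44..
Authorship (.=original, N=cursor N): . . . . 1 3 1 3 . 1 3 1 3 2 2 . 2 2 4 4 . 4 4 . .
Index 4: author = 1

Answer: cursor 1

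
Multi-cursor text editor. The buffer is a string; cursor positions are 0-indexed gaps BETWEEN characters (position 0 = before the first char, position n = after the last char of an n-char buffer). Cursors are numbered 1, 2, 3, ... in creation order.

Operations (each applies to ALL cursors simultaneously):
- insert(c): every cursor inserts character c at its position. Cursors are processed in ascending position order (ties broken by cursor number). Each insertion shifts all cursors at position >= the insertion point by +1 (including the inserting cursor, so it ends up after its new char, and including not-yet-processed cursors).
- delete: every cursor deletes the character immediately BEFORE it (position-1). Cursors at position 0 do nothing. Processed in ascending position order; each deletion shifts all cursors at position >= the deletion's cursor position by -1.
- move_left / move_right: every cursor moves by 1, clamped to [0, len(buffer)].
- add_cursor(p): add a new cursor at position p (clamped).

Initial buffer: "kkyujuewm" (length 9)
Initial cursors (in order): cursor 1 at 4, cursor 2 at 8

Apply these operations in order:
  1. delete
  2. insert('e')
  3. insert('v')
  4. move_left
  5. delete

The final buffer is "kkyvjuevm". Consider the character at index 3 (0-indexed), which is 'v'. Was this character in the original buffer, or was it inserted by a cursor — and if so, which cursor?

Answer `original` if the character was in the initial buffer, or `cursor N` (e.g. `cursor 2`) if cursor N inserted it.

Answer: cursor 1

Derivation:
After op 1 (delete): buffer="kkyjuem" (len 7), cursors c1@3 c2@6, authorship .......
After op 2 (insert('e')): buffer="kkyejueem" (len 9), cursors c1@4 c2@8, authorship ...1...2.
After op 3 (insert('v')): buffer="kkyevjueevm" (len 11), cursors c1@5 c2@10, authorship ...11...22.
After op 4 (move_left): buffer="kkyevjueevm" (len 11), cursors c1@4 c2@9, authorship ...11...22.
After op 5 (delete): buffer="kkyvjuevm" (len 9), cursors c1@3 c2@7, authorship ...1...2.
Authorship (.=original, N=cursor N): . . . 1 . . . 2 .
Index 3: author = 1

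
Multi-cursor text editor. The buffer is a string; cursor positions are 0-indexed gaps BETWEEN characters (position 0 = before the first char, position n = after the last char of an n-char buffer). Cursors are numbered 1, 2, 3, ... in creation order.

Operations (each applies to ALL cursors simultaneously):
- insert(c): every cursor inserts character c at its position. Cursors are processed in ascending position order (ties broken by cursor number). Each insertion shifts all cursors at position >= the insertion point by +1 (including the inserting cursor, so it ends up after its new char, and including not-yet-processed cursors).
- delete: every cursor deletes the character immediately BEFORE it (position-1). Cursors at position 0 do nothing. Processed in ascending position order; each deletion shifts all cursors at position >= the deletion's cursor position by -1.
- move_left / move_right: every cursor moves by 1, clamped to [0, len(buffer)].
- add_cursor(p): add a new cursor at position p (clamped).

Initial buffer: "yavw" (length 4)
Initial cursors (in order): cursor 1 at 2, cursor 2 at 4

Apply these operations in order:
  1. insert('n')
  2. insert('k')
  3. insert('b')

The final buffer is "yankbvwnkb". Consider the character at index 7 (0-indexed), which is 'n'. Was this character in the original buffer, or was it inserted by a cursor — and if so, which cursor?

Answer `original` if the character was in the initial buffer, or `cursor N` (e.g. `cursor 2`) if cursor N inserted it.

After op 1 (insert('n')): buffer="yanvwn" (len 6), cursors c1@3 c2@6, authorship ..1..2
After op 2 (insert('k')): buffer="yankvwnk" (len 8), cursors c1@4 c2@8, authorship ..11..22
After op 3 (insert('b')): buffer="yankbvwnkb" (len 10), cursors c1@5 c2@10, authorship ..111..222
Authorship (.=original, N=cursor N): . . 1 1 1 . . 2 2 2
Index 7: author = 2

Answer: cursor 2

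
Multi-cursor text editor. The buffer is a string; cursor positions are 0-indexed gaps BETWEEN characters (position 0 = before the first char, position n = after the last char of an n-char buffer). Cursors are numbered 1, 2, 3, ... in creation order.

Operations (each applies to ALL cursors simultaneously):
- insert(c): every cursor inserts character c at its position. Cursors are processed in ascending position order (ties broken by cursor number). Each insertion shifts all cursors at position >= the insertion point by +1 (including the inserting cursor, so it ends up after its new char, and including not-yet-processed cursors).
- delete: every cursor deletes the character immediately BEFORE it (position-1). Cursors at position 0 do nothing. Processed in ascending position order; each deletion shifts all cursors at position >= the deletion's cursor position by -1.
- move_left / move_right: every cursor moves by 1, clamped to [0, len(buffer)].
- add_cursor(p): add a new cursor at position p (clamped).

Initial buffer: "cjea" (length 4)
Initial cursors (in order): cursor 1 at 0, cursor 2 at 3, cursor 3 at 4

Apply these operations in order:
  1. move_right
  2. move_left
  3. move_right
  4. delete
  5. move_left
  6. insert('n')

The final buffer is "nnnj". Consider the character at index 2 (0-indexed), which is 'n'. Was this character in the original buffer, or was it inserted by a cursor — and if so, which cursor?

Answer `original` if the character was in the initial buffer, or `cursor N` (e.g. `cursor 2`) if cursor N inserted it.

Answer: cursor 3

Derivation:
After op 1 (move_right): buffer="cjea" (len 4), cursors c1@1 c2@4 c3@4, authorship ....
After op 2 (move_left): buffer="cjea" (len 4), cursors c1@0 c2@3 c3@3, authorship ....
After op 3 (move_right): buffer="cjea" (len 4), cursors c1@1 c2@4 c3@4, authorship ....
After op 4 (delete): buffer="j" (len 1), cursors c1@0 c2@1 c3@1, authorship .
After op 5 (move_left): buffer="j" (len 1), cursors c1@0 c2@0 c3@0, authorship .
After op 6 (insert('n')): buffer="nnnj" (len 4), cursors c1@3 c2@3 c3@3, authorship 123.
Authorship (.=original, N=cursor N): 1 2 3 .
Index 2: author = 3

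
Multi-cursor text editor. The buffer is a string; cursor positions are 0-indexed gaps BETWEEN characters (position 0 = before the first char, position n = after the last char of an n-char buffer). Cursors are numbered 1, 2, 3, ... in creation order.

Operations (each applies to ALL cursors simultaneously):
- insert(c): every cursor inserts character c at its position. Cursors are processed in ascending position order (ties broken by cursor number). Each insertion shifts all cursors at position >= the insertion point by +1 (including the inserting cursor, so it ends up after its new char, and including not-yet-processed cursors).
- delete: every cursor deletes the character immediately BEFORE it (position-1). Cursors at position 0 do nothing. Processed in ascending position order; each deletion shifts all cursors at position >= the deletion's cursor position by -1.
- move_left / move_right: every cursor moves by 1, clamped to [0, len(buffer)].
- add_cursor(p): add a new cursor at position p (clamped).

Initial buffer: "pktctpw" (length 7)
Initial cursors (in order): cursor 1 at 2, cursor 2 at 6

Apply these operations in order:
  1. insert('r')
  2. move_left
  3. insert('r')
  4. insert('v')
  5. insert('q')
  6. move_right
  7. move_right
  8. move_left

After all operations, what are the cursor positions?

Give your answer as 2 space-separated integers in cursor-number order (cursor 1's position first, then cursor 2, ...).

After op 1 (insert('r')): buffer="pkrtctprw" (len 9), cursors c1@3 c2@8, authorship ..1....2.
After op 2 (move_left): buffer="pkrtctprw" (len 9), cursors c1@2 c2@7, authorship ..1....2.
After op 3 (insert('r')): buffer="pkrrtctprrw" (len 11), cursors c1@3 c2@9, authorship ..11....22.
After op 4 (insert('v')): buffer="pkrvrtctprvrw" (len 13), cursors c1@4 c2@11, authorship ..111....222.
After op 5 (insert('q')): buffer="pkrvqrtctprvqrw" (len 15), cursors c1@5 c2@13, authorship ..1111....2222.
After op 6 (move_right): buffer="pkrvqrtctprvqrw" (len 15), cursors c1@6 c2@14, authorship ..1111....2222.
After op 7 (move_right): buffer="pkrvqrtctprvqrw" (len 15), cursors c1@7 c2@15, authorship ..1111....2222.
After op 8 (move_left): buffer="pkrvqrtctprvqrw" (len 15), cursors c1@6 c2@14, authorship ..1111....2222.

Answer: 6 14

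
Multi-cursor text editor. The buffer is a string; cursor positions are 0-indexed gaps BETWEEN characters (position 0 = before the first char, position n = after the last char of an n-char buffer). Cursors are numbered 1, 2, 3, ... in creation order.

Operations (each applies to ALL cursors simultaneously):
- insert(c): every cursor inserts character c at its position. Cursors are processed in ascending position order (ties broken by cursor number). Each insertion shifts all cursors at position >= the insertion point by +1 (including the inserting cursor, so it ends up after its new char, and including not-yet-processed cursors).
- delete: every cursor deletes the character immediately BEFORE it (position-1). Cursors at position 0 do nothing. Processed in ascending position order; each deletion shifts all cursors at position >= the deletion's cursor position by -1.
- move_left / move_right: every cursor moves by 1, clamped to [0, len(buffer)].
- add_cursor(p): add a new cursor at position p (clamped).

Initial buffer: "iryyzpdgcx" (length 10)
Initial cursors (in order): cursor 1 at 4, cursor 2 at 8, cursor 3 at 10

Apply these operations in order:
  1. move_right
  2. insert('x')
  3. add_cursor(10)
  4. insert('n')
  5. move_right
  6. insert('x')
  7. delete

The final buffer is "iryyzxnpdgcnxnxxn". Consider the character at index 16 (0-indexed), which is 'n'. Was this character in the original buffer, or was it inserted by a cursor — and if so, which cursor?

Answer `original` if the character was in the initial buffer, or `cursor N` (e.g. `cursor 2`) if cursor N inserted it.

After op 1 (move_right): buffer="iryyzpdgcx" (len 10), cursors c1@5 c2@9 c3@10, authorship ..........
After op 2 (insert('x')): buffer="iryyzxpdgcxxx" (len 13), cursors c1@6 c2@11 c3@13, authorship .....1....2.3
After op 3 (add_cursor(10)): buffer="iryyzxpdgcxxx" (len 13), cursors c1@6 c4@10 c2@11 c3@13, authorship .....1....2.3
After op 4 (insert('n')): buffer="iryyzxnpdgcnxnxxn" (len 17), cursors c1@7 c4@12 c2@14 c3@17, authorship .....11....422.33
After op 5 (move_right): buffer="iryyzxnpdgcnxnxxn" (len 17), cursors c1@8 c4@13 c2@15 c3@17, authorship .....11....422.33
After op 6 (insert('x')): buffer="iryyzxnpxdgcnxxnxxxnx" (len 21), cursors c1@9 c4@15 c2@18 c3@21, authorship .....11.1...4242.2333
After op 7 (delete): buffer="iryyzxnpdgcnxnxxn" (len 17), cursors c1@8 c4@13 c2@15 c3@17, authorship .....11....422.33
Authorship (.=original, N=cursor N): . . . . . 1 1 . . . . 4 2 2 . 3 3
Index 16: author = 3

Answer: cursor 3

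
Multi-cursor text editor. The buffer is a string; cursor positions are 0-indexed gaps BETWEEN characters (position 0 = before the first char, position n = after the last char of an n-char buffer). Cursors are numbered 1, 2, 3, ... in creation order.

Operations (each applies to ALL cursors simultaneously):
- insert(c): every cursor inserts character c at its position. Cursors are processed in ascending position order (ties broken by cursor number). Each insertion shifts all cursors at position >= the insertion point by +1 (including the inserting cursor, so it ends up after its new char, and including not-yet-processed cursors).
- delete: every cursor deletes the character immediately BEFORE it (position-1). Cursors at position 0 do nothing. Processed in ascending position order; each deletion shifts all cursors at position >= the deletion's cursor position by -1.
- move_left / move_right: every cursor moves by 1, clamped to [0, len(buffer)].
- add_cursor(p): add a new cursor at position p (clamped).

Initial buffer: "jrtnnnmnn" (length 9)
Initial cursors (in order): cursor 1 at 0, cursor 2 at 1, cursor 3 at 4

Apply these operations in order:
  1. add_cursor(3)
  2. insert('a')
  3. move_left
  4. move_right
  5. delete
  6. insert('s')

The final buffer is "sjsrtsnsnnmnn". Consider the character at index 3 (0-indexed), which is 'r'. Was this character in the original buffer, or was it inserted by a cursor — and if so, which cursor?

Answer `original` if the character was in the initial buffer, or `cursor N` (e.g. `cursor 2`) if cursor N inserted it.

After op 1 (add_cursor(3)): buffer="jrtnnnmnn" (len 9), cursors c1@0 c2@1 c4@3 c3@4, authorship .........
After op 2 (insert('a')): buffer="ajartanannmnn" (len 13), cursors c1@1 c2@3 c4@6 c3@8, authorship 1.2..4.3.....
After op 3 (move_left): buffer="ajartanannmnn" (len 13), cursors c1@0 c2@2 c4@5 c3@7, authorship 1.2..4.3.....
After op 4 (move_right): buffer="ajartanannmnn" (len 13), cursors c1@1 c2@3 c4@6 c3@8, authorship 1.2..4.3.....
After op 5 (delete): buffer="jrtnnnmnn" (len 9), cursors c1@0 c2@1 c4@3 c3@4, authorship .........
After op 6 (insert('s')): buffer="sjsrtsnsnnmnn" (len 13), cursors c1@1 c2@3 c4@6 c3@8, authorship 1.2..4.3.....
Authorship (.=original, N=cursor N): 1 . 2 . . 4 . 3 . . . . .
Index 3: author = original

Answer: original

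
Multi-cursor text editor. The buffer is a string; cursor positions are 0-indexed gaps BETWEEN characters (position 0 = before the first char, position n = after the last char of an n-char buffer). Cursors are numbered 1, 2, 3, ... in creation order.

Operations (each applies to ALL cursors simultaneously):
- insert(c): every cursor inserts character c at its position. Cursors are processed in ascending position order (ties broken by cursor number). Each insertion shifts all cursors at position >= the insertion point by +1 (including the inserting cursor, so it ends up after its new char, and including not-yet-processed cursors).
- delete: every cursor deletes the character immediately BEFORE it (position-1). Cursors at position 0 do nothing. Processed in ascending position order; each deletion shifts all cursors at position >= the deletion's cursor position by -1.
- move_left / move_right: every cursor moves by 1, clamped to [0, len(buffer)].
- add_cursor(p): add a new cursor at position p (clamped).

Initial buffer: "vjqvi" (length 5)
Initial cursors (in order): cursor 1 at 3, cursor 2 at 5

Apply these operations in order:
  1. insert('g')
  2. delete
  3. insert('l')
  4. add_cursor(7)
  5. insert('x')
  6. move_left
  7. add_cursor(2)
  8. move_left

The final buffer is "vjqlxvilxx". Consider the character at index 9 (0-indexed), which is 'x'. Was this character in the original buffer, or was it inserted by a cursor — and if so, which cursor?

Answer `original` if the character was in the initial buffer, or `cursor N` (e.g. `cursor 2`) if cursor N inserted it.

After op 1 (insert('g')): buffer="vjqgvig" (len 7), cursors c1@4 c2@7, authorship ...1..2
After op 2 (delete): buffer="vjqvi" (len 5), cursors c1@3 c2@5, authorship .....
After op 3 (insert('l')): buffer="vjqlvil" (len 7), cursors c1@4 c2@7, authorship ...1..2
After op 4 (add_cursor(7)): buffer="vjqlvil" (len 7), cursors c1@4 c2@7 c3@7, authorship ...1..2
After op 5 (insert('x')): buffer="vjqlxvilxx" (len 10), cursors c1@5 c2@10 c3@10, authorship ...11..223
After op 6 (move_left): buffer="vjqlxvilxx" (len 10), cursors c1@4 c2@9 c3@9, authorship ...11..223
After op 7 (add_cursor(2)): buffer="vjqlxvilxx" (len 10), cursors c4@2 c1@4 c2@9 c3@9, authorship ...11..223
After op 8 (move_left): buffer="vjqlxvilxx" (len 10), cursors c4@1 c1@3 c2@8 c3@8, authorship ...11..223
Authorship (.=original, N=cursor N): . . . 1 1 . . 2 2 3
Index 9: author = 3

Answer: cursor 3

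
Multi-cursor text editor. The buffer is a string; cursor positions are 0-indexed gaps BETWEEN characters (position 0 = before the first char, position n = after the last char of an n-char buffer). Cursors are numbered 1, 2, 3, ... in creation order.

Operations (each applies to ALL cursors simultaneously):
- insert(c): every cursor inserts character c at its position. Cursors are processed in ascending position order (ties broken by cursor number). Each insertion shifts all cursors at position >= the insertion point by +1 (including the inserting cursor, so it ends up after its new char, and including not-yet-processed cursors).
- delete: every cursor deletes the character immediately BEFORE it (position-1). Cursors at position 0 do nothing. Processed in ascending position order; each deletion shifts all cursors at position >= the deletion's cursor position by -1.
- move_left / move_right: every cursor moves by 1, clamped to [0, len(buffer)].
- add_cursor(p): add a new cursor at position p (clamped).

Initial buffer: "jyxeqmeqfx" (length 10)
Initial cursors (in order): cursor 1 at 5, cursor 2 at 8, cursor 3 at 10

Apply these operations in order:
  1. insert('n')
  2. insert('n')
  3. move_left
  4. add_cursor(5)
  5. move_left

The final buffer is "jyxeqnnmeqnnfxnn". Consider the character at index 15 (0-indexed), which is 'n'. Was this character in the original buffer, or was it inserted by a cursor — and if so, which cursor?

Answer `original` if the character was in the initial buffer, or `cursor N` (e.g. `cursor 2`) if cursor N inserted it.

After op 1 (insert('n')): buffer="jyxeqnmeqnfxn" (len 13), cursors c1@6 c2@10 c3@13, authorship .....1...2..3
After op 2 (insert('n')): buffer="jyxeqnnmeqnnfxnn" (len 16), cursors c1@7 c2@12 c3@16, authorship .....11...22..33
After op 3 (move_left): buffer="jyxeqnnmeqnnfxnn" (len 16), cursors c1@6 c2@11 c3@15, authorship .....11...22..33
After op 4 (add_cursor(5)): buffer="jyxeqnnmeqnnfxnn" (len 16), cursors c4@5 c1@6 c2@11 c3@15, authorship .....11...22..33
After op 5 (move_left): buffer="jyxeqnnmeqnnfxnn" (len 16), cursors c4@4 c1@5 c2@10 c3@14, authorship .....11...22..33
Authorship (.=original, N=cursor N): . . . . . 1 1 . . . 2 2 . . 3 3
Index 15: author = 3

Answer: cursor 3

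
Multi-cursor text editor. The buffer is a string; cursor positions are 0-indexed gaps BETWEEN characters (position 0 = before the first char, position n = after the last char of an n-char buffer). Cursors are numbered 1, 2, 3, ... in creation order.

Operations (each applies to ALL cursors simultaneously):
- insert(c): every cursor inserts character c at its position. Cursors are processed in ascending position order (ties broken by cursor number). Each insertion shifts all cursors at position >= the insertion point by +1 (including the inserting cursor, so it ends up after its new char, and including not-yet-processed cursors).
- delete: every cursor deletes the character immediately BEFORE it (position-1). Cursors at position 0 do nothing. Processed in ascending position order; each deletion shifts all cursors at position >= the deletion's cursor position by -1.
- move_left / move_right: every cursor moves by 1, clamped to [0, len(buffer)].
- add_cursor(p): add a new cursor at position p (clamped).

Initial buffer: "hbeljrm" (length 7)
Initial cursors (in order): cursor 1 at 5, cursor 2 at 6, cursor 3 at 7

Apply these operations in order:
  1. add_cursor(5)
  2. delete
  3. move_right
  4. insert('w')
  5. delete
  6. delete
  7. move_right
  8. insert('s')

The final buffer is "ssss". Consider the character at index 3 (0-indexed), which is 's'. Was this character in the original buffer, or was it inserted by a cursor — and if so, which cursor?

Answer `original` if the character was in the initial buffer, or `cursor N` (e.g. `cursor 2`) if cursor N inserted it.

After op 1 (add_cursor(5)): buffer="hbeljrm" (len 7), cursors c1@5 c4@5 c2@6 c3@7, authorship .......
After op 2 (delete): buffer="hbe" (len 3), cursors c1@3 c2@3 c3@3 c4@3, authorship ...
After op 3 (move_right): buffer="hbe" (len 3), cursors c1@3 c2@3 c3@3 c4@3, authorship ...
After op 4 (insert('w')): buffer="hbewwww" (len 7), cursors c1@7 c2@7 c3@7 c4@7, authorship ...1234
After op 5 (delete): buffer="hbe" (len 3), cursors c1@3 c2@3 c3@3 c4@3, authorship ...
After op 6 (delete): buffer="" (len 0), cursors c1@0 c2@0 c3@0 c4@0, authorship 
After op 7 (move_right): buffer="" (len 0), cursors c1@0 c2@0 c3@0 c4@0, authorship 
After op 8 (insert('s')): buffer="ssss" (len 4), cursors c1@4 c2@4 c3@4 c4@4, authorship 1234
Authorship (.=original, N=cursor N): 1 2 3 4
Index 3: author = 4

Answer: cursor 4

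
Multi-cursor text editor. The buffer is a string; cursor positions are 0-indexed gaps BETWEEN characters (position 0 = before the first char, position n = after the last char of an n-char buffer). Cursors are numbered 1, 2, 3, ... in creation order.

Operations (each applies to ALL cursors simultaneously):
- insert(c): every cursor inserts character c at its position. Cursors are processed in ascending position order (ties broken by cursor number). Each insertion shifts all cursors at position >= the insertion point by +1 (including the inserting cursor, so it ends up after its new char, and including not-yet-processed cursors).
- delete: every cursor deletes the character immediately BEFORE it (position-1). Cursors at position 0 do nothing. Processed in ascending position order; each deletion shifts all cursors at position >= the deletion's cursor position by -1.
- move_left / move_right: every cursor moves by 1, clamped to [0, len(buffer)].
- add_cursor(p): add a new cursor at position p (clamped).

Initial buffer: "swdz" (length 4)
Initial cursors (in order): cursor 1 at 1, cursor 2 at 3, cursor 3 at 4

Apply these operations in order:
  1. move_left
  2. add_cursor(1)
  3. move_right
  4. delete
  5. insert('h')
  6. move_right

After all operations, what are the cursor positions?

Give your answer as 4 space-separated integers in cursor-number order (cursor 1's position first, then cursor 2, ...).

After op 1 (move_left): buffer="swdz" (len 4), cursors c1@0 c2@2 c3@3, authorship ....
After op 2 (add_cursor(1)): buffer="swdz" (len 4), cursors c1@0 c4@1 c2@2 c3@3, authorship ....
After op 3 (move_right): buffer="swdz" (len 4), cursors c1@1 c4@2 c2@3 c3@4, authorship ....
After op 4 (delete): buffer="" (len 0), cursors c1@0 c2@0 c3@0 c4@0, authorship 
After op 5 (insert('h')): buffer="hhhh" (len 4), cursors c1@4 c2@4 c3@4 c4@4, authorship 1234
After op 6 (move_right): buffer="hhhh" (len 4), cursors c1@4 c2@4 c3@4 c4@4, authorship 1234

Answer: 4 4 4 4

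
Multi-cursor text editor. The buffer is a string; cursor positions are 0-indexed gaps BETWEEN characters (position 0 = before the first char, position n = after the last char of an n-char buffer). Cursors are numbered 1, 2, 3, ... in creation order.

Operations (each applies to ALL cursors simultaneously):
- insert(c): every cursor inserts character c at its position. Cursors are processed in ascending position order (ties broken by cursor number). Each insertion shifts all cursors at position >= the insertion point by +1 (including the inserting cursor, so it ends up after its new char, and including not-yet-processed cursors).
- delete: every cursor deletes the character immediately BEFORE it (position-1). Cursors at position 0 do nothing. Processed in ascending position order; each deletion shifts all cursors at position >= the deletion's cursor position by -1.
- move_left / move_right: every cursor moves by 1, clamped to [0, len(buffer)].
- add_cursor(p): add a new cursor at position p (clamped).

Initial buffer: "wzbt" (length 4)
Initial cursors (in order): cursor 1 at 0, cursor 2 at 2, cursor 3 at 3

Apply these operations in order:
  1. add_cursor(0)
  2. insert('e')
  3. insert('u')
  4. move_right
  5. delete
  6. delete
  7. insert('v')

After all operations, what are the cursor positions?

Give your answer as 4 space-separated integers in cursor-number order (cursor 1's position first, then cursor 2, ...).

After op 1 (add_cursor(0)): buffer="wzbt" (len 4), cursors c1@0 c4@0 c2@2 c3@3, authorship ....
After op 2 (insert('e')): buffer="eewzebet" (len 8), cursors c1@2 c4@2 c2@5 c3@7, authorship 14..2.3.
After op 3 (insert('u')): buffer="eeuuwzeubeut" (len 12), cursors c1@4 c4@4 c2@8 c3@11, authorship 1414..22.33.
After op 4 (move_right): buffer="eeuuwzeubeut" (len 12), cursors c1@5 c4@5 c2@9 c3@12, authorship 1414..22.33.
After op 5 (delete): buffer="eeuzeueu" (len 8), cursors c1@3 c4@3 c2@6 c3@8, authorship 141.2233
After op 6 (delete): buffer="ezee" (len 4), cursors c1@1 c4@1 c2@3 c3@4, authorship 1.23
After op 7 (insert('v')): buffer="evvzevev" (len 8), cursors c1@3 c4@3 c2@6 c3@8, authorship 114.2233

Answer: 3 6 8 3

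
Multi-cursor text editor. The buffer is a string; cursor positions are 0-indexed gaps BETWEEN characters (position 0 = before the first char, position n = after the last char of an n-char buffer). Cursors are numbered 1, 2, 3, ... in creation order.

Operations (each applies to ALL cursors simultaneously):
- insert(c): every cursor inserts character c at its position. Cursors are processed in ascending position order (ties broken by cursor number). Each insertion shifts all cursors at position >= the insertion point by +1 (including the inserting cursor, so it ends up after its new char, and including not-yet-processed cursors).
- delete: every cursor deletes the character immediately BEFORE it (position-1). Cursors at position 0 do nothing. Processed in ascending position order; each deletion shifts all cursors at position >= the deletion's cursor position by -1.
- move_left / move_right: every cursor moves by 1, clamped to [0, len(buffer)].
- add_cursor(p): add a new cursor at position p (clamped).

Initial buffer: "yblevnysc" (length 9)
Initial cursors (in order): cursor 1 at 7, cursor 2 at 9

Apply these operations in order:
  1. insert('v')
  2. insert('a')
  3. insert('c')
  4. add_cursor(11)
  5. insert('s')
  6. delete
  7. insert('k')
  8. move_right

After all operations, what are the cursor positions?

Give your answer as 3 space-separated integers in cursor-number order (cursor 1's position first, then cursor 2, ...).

After op 1 (insert('v')): buffer="yblevnyvscv" (len 11), cursors c1@8 c2@11, authorship .......1..2
After op 2 (insert('a')): buffer="yblevnyvascva" (len 13), cursors c1@9 c2@13, authorship .......11..22
After op 3 (insert('c')): buffer="yblevnyvacscvac" (len 15), cursors c1@10 c2@15, authorship .......111..222
After op 4 (add_cursor(11)): buffer="yblevnyvacscvac" (len 15), cursors c1@10 c3@11 c2@15, authorship .......111..222
After op 5 (insert('s')): buffer="yblevnyvacssscvacs" (len 18), cursors c1@11 c3@13 c2@18, authorship .......1111.3.2222
After op 6 (delete): buffer="yblevnyvacscvac" (len 15), cursors c1@10 c3@11 c2@15, authorship .......111..222
After op 7 (insert('k')): buffer="yblevnyvackskcvack" (len 18), cursors c1@11 c3@13 c2@18, authorship .......1111.3.2222
After op 8 (move_right): buffer="yblevnyvackskcvack" (len 18), cursors c1@12 c3@14 c2@18, authorship .......1111.3.2222

Answer: 12 18 14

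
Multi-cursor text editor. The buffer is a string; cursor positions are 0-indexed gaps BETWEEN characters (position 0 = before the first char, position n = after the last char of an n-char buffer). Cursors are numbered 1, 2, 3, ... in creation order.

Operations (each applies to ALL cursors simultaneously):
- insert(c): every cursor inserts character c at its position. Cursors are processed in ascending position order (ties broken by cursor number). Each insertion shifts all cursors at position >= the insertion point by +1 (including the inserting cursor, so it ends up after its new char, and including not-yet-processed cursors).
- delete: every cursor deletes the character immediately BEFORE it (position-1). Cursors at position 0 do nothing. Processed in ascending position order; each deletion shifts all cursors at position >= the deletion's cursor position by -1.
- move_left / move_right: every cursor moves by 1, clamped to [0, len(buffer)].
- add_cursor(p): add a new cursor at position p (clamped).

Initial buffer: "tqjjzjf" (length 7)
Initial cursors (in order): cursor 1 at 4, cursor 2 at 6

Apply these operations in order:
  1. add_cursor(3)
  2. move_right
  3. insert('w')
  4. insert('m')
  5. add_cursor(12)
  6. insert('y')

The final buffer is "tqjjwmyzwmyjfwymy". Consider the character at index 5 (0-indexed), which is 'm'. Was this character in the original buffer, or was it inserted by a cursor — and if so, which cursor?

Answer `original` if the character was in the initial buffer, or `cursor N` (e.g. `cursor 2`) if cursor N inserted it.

Answer: cursor 3

Derivation:
After op 1 (add_cursor(3)): buffer="tqjjzjf" (len 7), cursors c3@3 c1@4 c2@6, authorship .......
After op 2 (move_right): buffer="tqjjzjf" (len 7), cursors c3@4 c1@5 c2@7, authorship .......
After op 3 (insert('w')): buffer="tqjjwzwjfw" (len 10), cursors c3@5 c1@7 c2@10, authorship ....3.1..2
After op 4 (insert('m')): buffer="tqjjwmzwmjfwm" (len 13), cursors c3@6 c1@9 c2@13, authorship ....33.11..22
After op 5 (add_cursor(12)): buffer="tqjjwmzwmjfwm" (len 13), cursors c3@6 c1@9 c4@12 c2@13, authorship ....33.11..22
After op 6 (insert('y')): buffer="tqjjwmyzwmyjfwymy" (len 17), cursors c3@7 c1@11 c4@15 c2@17, authorship ....333.111..2422
Authorship (.=original, N=cursor N): . . . . 3 3 3 . 1 1 1 . . 2 4 2 2
Index 5: author = 3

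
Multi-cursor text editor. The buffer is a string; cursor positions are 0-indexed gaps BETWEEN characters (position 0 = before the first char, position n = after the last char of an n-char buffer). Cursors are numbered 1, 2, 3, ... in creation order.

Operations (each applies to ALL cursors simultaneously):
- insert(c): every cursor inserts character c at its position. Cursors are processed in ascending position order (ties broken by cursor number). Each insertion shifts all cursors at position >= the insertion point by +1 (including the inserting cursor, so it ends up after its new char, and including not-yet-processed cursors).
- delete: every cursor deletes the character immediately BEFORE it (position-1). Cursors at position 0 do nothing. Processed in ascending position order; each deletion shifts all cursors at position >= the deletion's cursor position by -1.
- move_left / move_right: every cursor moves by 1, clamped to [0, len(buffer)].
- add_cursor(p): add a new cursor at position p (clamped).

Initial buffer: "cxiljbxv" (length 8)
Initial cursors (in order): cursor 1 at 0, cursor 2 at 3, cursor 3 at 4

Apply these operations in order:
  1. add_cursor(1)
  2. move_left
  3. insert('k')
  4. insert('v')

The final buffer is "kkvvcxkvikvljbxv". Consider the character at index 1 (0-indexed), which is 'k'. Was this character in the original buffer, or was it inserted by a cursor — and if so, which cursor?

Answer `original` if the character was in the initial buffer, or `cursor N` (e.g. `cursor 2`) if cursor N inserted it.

Answer: cursor 4

Derivation:
After op 1 (add_cursor(1)): buffer="cxiljbxv" (len 8), cursors c1@0 c4@1 c2@3 c3@4, authorship ........
After op 2 (move_left): buffer="cxiljbxv" (len 8), cursors c1@0 c4@0 c2@2 c3@3, authorship ........
After op 3 (insert('k')): buffer="kkcxkikljbxv" (len 12), cursors c1@2 c4@2 c2@5 c3@7, authorship 14..2.3.....
After op 4 (insert('v')): buffer="kkvvcxkvikvljbxv" (len 16), cursors c1@4 c4@4 c2@8 c3@11, authorship 1414..22.33.....
Authorship (.=original, N=cursor N): 1 4 1 4 . . 2 2 . 3 3 . . . . .
Index 1: author = 4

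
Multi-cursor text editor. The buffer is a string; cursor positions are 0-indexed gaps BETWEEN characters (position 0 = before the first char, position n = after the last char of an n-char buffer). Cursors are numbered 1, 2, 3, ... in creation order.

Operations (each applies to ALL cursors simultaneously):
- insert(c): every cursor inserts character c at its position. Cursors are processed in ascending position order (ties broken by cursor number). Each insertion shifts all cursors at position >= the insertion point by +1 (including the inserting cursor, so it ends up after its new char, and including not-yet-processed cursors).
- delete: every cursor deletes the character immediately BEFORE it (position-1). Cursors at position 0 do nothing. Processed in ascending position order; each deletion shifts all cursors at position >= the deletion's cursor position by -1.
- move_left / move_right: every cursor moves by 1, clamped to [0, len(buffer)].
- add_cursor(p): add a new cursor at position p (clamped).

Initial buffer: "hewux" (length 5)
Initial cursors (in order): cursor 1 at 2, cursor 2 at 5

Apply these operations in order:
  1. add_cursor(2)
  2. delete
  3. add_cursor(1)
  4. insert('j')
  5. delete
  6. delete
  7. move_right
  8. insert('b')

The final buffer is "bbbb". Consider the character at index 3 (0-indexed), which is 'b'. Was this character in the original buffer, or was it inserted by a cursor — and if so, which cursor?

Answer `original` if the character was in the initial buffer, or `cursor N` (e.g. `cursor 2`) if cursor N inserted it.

Answer: cursor 4

Derivation:
After op 1 (add_cursor(2)): buffer="hewux" (len 5), cursors c1@2 c3@2 c2@5, authorship .....
After op 2 (delete): buffer="wu" (len 2), cursors c1@0 c3@0 c2@2, authorship ..
After op 3 (add_cursor(1)): buffer="wu" (len 2), cursors c1@0 c3@0 c4@1 c2@2, authorship ..
After op 4 (insert('j')): buffer="jjwjuj" (len 6), cursors c1@2 c3@2 c4@4 c2@6, authorship 13.4.2
After op 5 (delete): buffer="wu" (len 2), cursors c1@0 c3@0 c4@1 c2@2, authorship ..
After op 6 (delete): buffer="" (len 0), cursors c1@0 c2@0 c3@0 c4@0, authorship 
After op 7 (move_right): buffer="" (len 0), cursors c1@0 c2@0 c3@0 c4@0, authorship 
After op 8 (insert('b')): buffer="bbbb" (len 4), cursors c1@4 c2@4 c3@4 c4@4, authorship 1234
Authorship (.=original, N=cursor N): 1 2 3 4
Index 3: author = 4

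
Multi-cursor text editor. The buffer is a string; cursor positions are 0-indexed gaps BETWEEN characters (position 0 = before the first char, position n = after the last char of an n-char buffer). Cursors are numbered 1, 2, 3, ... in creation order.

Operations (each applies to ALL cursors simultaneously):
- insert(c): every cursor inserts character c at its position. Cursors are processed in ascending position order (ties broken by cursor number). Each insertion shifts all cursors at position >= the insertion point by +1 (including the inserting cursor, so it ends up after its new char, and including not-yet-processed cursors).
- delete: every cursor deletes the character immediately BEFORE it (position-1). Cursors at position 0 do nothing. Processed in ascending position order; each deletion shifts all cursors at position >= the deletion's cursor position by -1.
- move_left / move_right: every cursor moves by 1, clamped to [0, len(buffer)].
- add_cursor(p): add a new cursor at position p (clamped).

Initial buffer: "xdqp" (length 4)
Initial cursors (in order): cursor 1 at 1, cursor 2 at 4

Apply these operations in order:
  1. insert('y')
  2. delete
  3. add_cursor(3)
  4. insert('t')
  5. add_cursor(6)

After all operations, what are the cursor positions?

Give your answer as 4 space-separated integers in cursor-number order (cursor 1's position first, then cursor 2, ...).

After op 1 (insert('y')): buffer="xydqpy" (len 6), cursors c1@2 c2@6, authorship .1...2
After op 2 (delete): buffer="xdqp" (len 4), cursors c1@1 c2@4, authorship ....
After op 3 (add_cursor(3)): buffer="xdqp" (len 4), cursors c1@1 c3@3 c2@4, authorship ....
After op 4 (insert('t')): buffer="xtdqtpt" (len 7), cursors c1@2 c3@5 c2@7, authorship .1..3.2
After op 5 (add_cursor(6)): buffer="xtdqtpt" (len 7), cursors c1@2 c3@5 c4@6 c2@7, authorship .1..3.2

Answer: 2 7 5 6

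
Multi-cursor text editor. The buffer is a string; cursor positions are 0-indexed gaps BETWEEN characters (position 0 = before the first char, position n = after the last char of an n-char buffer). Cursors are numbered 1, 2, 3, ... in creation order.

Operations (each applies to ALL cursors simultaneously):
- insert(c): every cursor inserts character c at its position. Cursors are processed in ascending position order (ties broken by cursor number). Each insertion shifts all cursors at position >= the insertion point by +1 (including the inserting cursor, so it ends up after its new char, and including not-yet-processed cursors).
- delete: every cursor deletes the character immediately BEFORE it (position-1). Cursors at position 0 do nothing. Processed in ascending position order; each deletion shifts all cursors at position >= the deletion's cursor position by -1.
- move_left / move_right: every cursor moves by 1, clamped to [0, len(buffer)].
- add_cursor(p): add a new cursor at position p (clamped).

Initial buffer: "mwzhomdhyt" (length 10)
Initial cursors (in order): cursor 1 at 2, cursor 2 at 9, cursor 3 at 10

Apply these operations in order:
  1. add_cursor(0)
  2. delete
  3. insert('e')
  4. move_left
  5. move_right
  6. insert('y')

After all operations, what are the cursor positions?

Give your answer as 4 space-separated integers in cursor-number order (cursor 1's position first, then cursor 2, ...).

After op 1 (add_cursor(0)): buffer="mwzhomdhyt" (len 10), cursors c4@0 c1@2 c2@9 c3@10, authorship ..........
After op 2 (delete): buffer="mzhomdh" (len 7), cursors c4@0 c1@1 c2@7 c3@7, authorship .......
After op 3 (insert('e')): buffer="emezhomdhee" (len 11), cursors c4@1 c1@3 c2@11 c3@11, authorship 4.1......23
After op 4 (move_left): buffer="emezhomdhee" (len 11), cursors c4@0 c1@2 c2@10 c3@10, authorship 4.1......23
After op 5 (move_right): buffer="emezhomdhee" (len 11), cursors c4@1 c1@3 c2@11 c3@11, authorship 4.1......23
After op 6 (insert('y')): buffer="eymeyzhomdheeyy" (len 15), cursors c4@2 c1@5 c2@15 c3@15, authorship 44.11......2323

Answer: 5 15 15 2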